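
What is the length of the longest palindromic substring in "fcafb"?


Input: "fcafb"
Checking substrings for palindromes:
  No multi-char palindromic substrings found
Longest palindromic substring: "f" with length 1

1


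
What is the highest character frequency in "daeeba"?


Input: daeeba
Character counts:
  'a': 2
  'b': 1
  'd': 1
  'e': 2
Maximum frequency: 2

2


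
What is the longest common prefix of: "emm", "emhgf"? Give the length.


Words: emm, emhgf
  Position 0: all 'e' => match
  Position 1: all 'm' => match
  Position 2: ('m', 'h') => mismatch, stop
LCP = "em" (length 2)

2


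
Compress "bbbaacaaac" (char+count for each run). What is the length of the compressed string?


Input: bbbaacaaac
Runs:
  'b' x 3 => "b3"
  'a' x 2 => "a2"
  'c' x 1 => "c1"
  'a' x 3 => "a3"
  'c' x 1 => "c1"
Compressed: "b3a2c1a3c1"
Compressed length: 10

10


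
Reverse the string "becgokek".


Input: becgokek
Reading characters right to left:
  Position 7: 'k'
  Position 6: 'e'
  Position 5: 'k'
  Position 4: 'o'
  Position 3: 'g'
  Position 2: 'c'
  Position 1: 'e'
  Position 0: 'b'
Reversed: kekogceb

kekogceb


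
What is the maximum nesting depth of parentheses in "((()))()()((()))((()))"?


Input: "((()))()()((()))((()))"
Tracking depth:
  Position 0 '(': depth becomes 1
  Position 1 '(': depth becomes 2
  Position 2 '(': depth becomes 3
  Position 3 ')': depth becomes 2
  Position 4 ')': depth becomes 1
  Position 5 ')': depth becomes 0
  Position 6 '(': depth becomes 1
  Position 7 ')': depth becomes 0
  Position 8 '(': depth becomes 1
  Position 9 ')': depth becomes 0
  Position 10 '(': depth becomes 1
  Position 11 '(': depth becomes 2
  Position 12 '(': depth becomes 3
  Position 13 ')': depth becomes 2
  Position 14 ')': depth becomes 1
  Position 15 ')': depth becomes 0
  Position 16 '(': depth becomes 1
  Position 17 '(': depth becomes 2
  Position 18 '(': depth becomes 3
  Position 19 ')': depth becomes 2
  Position 20 ')': depth becomes 1
  Position 21 ')': depth becomes 0
Maximum depth reached: 3

3


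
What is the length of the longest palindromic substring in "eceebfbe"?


Input: "eceebfbe"
Checking substrings for palindromes:
  [3:8] "ebfbe" (len 5) => palindrome
  [0:3] "ece" (len 3) => palindrome
  [4:7] "bfb" (len 3) => palindrome
  [2:4] "ee" (len 2) => palindrome
Longest palindromic substring: "ebfbe" with length 5

5


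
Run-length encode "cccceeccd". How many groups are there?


Input: cccceeccd
Scanning for consecutive runs:
  Group 1: 'c' x 4 (positions 0-3)
  Group 2: 'e' x 2 (positions 4-5)
  Group 3: 'c' x 2 (positions 6-7)
  Group 4: 'd' x 1 (positions 8-8)
Total groups: 4

4


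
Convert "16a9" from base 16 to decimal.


Input: "16a9" in base 16
Positional expansion:
  Digit '1' (value 1) x 16^3 = 4096
  Digit '6' (value 6) x 16^2 = 1536
  Digit 'a' (value 10) x 16^1 = 160
  Digit '9' (value 9) x 16^0 = 9
Sum = 5801

5801


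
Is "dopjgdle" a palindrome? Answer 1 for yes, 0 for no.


Input: dopjgdle
Reversed: eldgjpod
  Compare pos 0 ('d') with pos 7 ('e'): MISMATCH
  Compare pos 1 ('o') with pos 6 ('l'): MISMATCH
  Compare pos 2 ('p') with pos 5 ('d'): MISMATCH
  Compare pos 3 ('j') with pos 4 ('g'): MISMATCH
Result: not a palindrome

0


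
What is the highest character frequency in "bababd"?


Input: bababd
Character counts:
  'a': 2
  'b': 3
  'd': 1
Maximum frequency: 3

3


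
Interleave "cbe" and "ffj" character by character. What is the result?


Interleaving "cbe" and "ffj":
  Position 0: 'c' from first, 'f' from second => "cf"
  Position 1: 'b' from first, 'f' from second => "bf"
  Position 2: 'e' from first, 'j' from second => "ej"
Result: cfbfej

cfbfej


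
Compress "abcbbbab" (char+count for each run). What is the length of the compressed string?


Input: abcbbbab
Runs:
  'a' x 1 => "a1"
  'b' x 1 => "b1"
  'c' x 1 => "c1"
  'b' x 3 => "b3"
  'a' x 1 => "a1"
  'b' x 1 => "b1"
Compressed: "a1b1c1b3a1b1"
Compressed length: 12

12


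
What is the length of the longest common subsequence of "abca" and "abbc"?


LCS of "abca" and "abbc"
DP table:
           a    b    b    c
      0    0    0    0    0
  a   0    1    1    1    1
  b   0    1    2    2    2
  c   0    1    2    2    3
  a   0    1    2    2    3
LCS length = dp[4][4] = 3

3


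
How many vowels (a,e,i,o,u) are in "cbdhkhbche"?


Input: cbdhkhbche
Checking each character:
  'c' at position 0: consonant
  'b' at position 1: consonant
  'd' at position 2: consonant
  'h' at position 3: consonant
  'k' at position 4: consonant
  'h' at position 5: consonant
  'b' at position 6: consonant
  'c' at position 7: consonant
  'h' at position 8: consonant
  'e' at position 9: vowel (running total: 1)
Total vowels: 1

1


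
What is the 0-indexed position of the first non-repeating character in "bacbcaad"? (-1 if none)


Input: bacbcaad
Character frequencies:
  'a': 3
  'b': 2
  'c': 2
  'd': 1
Scanning left to right for freq == 1:
  Position 0 ('b'): freq=2, skip
  Position 1 ('a'): freq=3, skip
  Position 2 ('c'): freq=2, skip
  Position 3 ('b'): freq=2, skip
  Position 4 ('c'): freq=2, skip
  Position 5 ('a'): freq=3, skip
  Position 6 ('a'): freq=3, skip
  Position 7 ('d'): unique! => answer = 7

7


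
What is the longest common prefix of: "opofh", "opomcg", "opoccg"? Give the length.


Words: opofh, opomcg, opoccg
  Position 0: all 'o' => match
  Position 1: all 'p' => match
  Position 2: all 'o' => match
  Position 3: ('f', 'm', 'c') => mismatch, stop
LCP = "opo" (length 3)

3


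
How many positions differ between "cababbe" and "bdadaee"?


Comparing "cababbe" and "bdadaee" position by position:
  Position 0: 'c' vs 'b' => DIFFER
  Position 1: 'a' vs 'd' => DIFFER
  Position 2: 'b' vs 'a' => DIFFER
  Position 3: 'a' vs 'd' => DIFFER
  Position 4: 'b' vs 'a' => DIFFER
  Position 5: 'b' vs 'e' => DIFFER
  Position 6: 'e' vs 'e' => same
Positions that differ: 6

6


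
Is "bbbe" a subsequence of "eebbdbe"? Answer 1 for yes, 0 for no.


Check if "bbbe" is a subsequence of "eebbdbe"
Greedy scan:
  Position 0 ('e'): no match needed
  Position 1 ('e'): no match needed
  Position 2 ('b'): matches sub[0] = 'b'
  Position 3 ('b'): matches sub[1] = 'b'
  Position 4 ('d'): no match needed
  Position 5 ('b'): matches sub[2] = 'b'
  Position 6 ('e'): matches sub[3] = 'e'
All 4 characters matched => is a subsequence

1


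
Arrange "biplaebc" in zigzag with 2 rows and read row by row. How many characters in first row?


Zigzag "biplaebc" into 2 rows:
Placing characters:
  'b' => row 0
  'i' => row 1
  'p' => row 0
  'l' => row 1
  'a' => row 0
  'e' => row 1
  'b' => row 0
  'c' => row 1
Rows:
  Row 0: "bpab"
  Row 1: "ilec"
First row length: 4

4


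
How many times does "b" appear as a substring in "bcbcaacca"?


Searching for "b" in "bcbcaacca"
Scanning each position:
  Position 0: "b" => MATCH
  Position 1: "c" => no
  Position 2: "b" => MATCH
  Position 3: "c" => no
  Position 4: "a" => no
  Position 5: "a" => no
  Position 6: "c" => no
  Position 7: "c" => no
  Position 8: "a" => no
Total occurrences: 2

2


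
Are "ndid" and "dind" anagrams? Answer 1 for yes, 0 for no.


Strings: "ndid", "dind"
Sorted first:  ddin
Sorted second: ddin
Sorted forms match => anagrams

1


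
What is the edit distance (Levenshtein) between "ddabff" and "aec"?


Computing edit distance: "ddabff" -> "aec"
DP table:
           a    e    c
      0    1    2    3
  d   1    1    2    3
  d   2    2    2    3
  a   3    2    3    3
  b   4    3    3    4
  f   5    4    4    4
  f   6    5    5    5
Edit distance = dp[6][3] = 5

5


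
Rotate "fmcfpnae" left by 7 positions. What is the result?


Input: "fmcfpnae", rotate left by 7
First 7 characters: "fmcfpna"
Remaining characters: "e"
Concatenate remaining + first: "e" + "fmcfpna" = "efmcfpna"

efmcfpna


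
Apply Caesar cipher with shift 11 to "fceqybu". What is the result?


Caesar cipher: shift "fceqybu" by 11
  'f' (pos 5) + 11 = pos 16 = 'q'
  'c' (pos 2) + 11 = pos 13 = 'n'
  'e' (pos 4) + 11 = pos 15 = 'p'
  'q' (pos 16) + 11 = pos 1 = 'b'
  'y' (pos 24) + 11 = pos 9 = 'j'
  'b' (pos 1) + 11 = pos 12 = 'm'
  'u' (pos 20) + 11 = pos 5 = 'f'
Result: qnpbjmf

qnpbjmf


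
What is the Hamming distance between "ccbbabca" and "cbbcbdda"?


Comparing "ccbbabca" and "cbbcbdda" position by position:
  Position 0: 'c' vs 'c' => same
  Position 1: 'c' vs 'b' => differ
  Position 2: 'b' vs 'b' => same
  Position 3: 'b' vs 'c' => differ
  Position 4: 'a' vs 'b' => differ
  Position 5: 'b' vs 'd' => differ
  Position 6: 'c' vs 'd' => differ
  Position 7: 'a' vs 'a' => same
Total differences (Hamming distance): 5

5


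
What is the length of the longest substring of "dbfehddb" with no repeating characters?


Input: "dbfehddb"
Sliding window (track last position of each char):
  Position 0 ('d'): window [0,0] length 1 -- new best
  Position 1 ('b'): window [0,1] length 2 -- new best
  Position 2 ('f'): window [0,2] length 3 -- new best
  Position 3 ('e'): window [0,3] length 4 -- new best
  Position 4 ('h'): window [0,4] length 5 -- new best
  Position 5 ('d'): repeat (last at 0), move window start to 1
  Position 5 ('d'): window [1,5] length 5
  Position 6 ('d'): repeat (last at 5), move window start to 6
  Position 6 ('d'): window [6,6] length 1
  Position 7 ('b'): window [6,7] length 2
Longest substring with no repeats: "dbfeh" with length 5

5


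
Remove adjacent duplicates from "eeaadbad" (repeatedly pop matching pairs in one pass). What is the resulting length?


Input: eeaadbad
Stack-based adjacent duplicate removal:
  Read 'e': push. Stack: e
  Read 'e': matches stack top 'e' => pop. Stack: (empty)
  Read 'a': push. Stack: a
  Read 'a': matches stack top 'a' => pop. Stack: (empty)
  Read 'd': push. Stack: d
  Read 'b': push. Stack: db
  Read 'a': push. Stack: dba
  Read 'd': push. Stack: dbad
Final stack: "dbad" (length 4)

4


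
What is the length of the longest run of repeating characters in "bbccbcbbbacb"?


Input: "bbccbcbbbacb"
Scanning for longest run:
  Position 1 ('b'): continues run of 'b', length=2
  Position 2 ('c'): new char, reset run to 1
  Position 3 ('c'): continues run of 'c', length=2
  Position 4 ('b'): new char, reset run to 1
  Position 5 ('c'): new char, reset run to 1
  Position 6 ('b'): new char, reset run to 1
  Position 7 ('b'): continues run of 'b', length=2
  Position 8 ('b'): continues run of 'b', length=3
  Position 9 ('a'): new char, reset run to 1
  Position 10 ('c'): new char, reset run to 1
  Position 11 ('b'): new char, reset run to 1
Longest run: 'b' with length 3

3


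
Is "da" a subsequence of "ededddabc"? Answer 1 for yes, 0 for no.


Check if "da" is a subsequence of "ededddabc"
Greedy scan:
  Position 0 ('e'): no match needed
  Position 1 ('d'): matches sub[0] = 'd'
  Position 2 ('e'): no match needed
  Position 3 ('d'): no match needed
  Position 4 ('d'): no match needed
  Position 5 ('d'): no match needed
  Position 6 ('a'): matches sub[1] = 'a'
  Position 7 ('b'): no match needed
  Position 8 ('c'): no match needed
All 2 characters matched => is a subsequence

1


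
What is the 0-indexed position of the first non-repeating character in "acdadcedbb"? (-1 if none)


Input: acdadcedbb
Character frequencies:
  'a': 2
  'b': 2
  'c': 2
  'd': 3
  'e': 1
Scanning left to right for freq == 1:
  Position 0 ('a'): freq=2, skip
  Position 1 ('c'): freq=2, skip
  Position 2 ('d'): freq=3, skip
  Position 3 ('a'): freq=2, skip
  Position 4 ('d'): freq=3, skip
  Position 5 ('c'): freq=2, skip
  Position 6 ('e'): unique! => answer = 6

6


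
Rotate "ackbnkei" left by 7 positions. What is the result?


Input: "ackbnkei", rotate left by 7
First 7 characters: "ackbnke"
Remaining characters: "i"
Concatenate remaining + first: "i" + "ackbnke" = "iackbnke"

iackbnke


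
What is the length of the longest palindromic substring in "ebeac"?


Input: "ebeac"
Checking substrings for palindromes:
  [0:3] "ebe" (len 3) => palindrome
Longest palindromic substring: "ebe" with length 3

3


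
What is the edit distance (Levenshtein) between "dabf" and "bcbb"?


Computing edit distance: "dabf" -> "bcbb"
DP table:
           b    c    b    b
      0    1    2    3    4
  d   1    1    2    3    4
  a   2    2    2    3    4
  b   3    2    3    2    3
  f   4    3    3    3    3
Edit distance = dp[4][4] = 3

3


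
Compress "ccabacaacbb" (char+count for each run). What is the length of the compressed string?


Input: ccabacaacbb
Runs:
  'c' x 2 => "c2"
  'a' x 1 => "a1"
  'b' x 1 => "b1"
  'a' x 1 => "a1"
  'c' x 1 => "c1"
  'a' x 2 => "a2"
  'c' x 1 => "c1"
  'b' x 2 => "b2"
Compressed: "c2a1b1a1c1a2c1b2"
Compressed length: 16

16


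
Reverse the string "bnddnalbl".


Input: bnddnalbl
Reading characters right to left:
  Position 8: 'l'
  Position 7: 'b'
  Position 6: 'l'
  Position 5: 'a'
  Position 4: 'n'
  Position 3: 'd'
  Position 2: 'd'
  Position 1: 'n'
  Position 0: 'b'
Reversed: lblanddnb

lblanddnb


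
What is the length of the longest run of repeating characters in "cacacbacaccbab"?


Input: "cacacbacaccbab"
Scanning for longest run:
  Position 1 ('a'): new char, reset run to 1
  Position 2 ('c'): new char, reset run to 1
  Position 3 ('a'): new char, reset run to 1
  Position 4 ('c'): new char, reset run to 1
  Position 5 ('b'): new char, reset run to 1
  Position 6 ('a'): new char, reset run to 1
  Position 7 ('c'): new char, reset run to 1
  Position 8 ('a'): new char, reset run to 1
  Position 9 ('c'): new char, reset run to 1
  Position 10 ('c'): continues run of 'c', length=2
  Position 11 ('b'): new char, reset run to 1
  Position 12 ('a'): new char, reset run to 1
  Position 13 ('b'): new char, reset run to 1
Longest run: 'c' with length 2

2


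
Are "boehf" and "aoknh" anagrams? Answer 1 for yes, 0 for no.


Strings: "boehf", "aoknh"
Sorted first:  befho
Sorted second: ahkno
Differ at position 0: 'b' vs 'a' => not anagrams

0


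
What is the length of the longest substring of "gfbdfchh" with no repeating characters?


Input: "gfbdfchh"
Sliding window (track last position of each char):
  Position 0 ('g'): window [0,0] length 1 -- new best
  Position 1 ('f'): window [0,1] length 2 -- new best
  Position 2 ('b'): window [0,2] length 3 -- new best
  Position 3 ('d'): window [0,3] length 4 -- new best
  Position 4 ('f'): repeat (last at 1), move window start to 2
  Position 4 ('f'): window [2,4] length 3
  Position 5 ('c'): window [2,5] length 4
  Position 6 ('h'): window [2,6] length 5 -- new best
  Position 7 ('h'): repeat (last at 6), move window start to 7
  Position 7 ('h'): window [7,7] length 1
Longest substring with no repeats: "bdfch" with length 5

5


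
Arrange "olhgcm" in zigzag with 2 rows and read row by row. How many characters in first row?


Zigzag "olhgcm" into 2 rows:
Placing characters:
  'o' => row 0
  'l' => row 1
  'h' => row 0
  'g' => row 1
  'c' => row 0
  'm' => row 1
Rows:
  Row 0: "ohc"
  Row 1: "lgm"
First row length: 3

3


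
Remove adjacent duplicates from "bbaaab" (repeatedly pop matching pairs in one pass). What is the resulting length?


Input: bbaaab
Stack-based adjacent duplicate removal:
  Read 'b': push. Stack: b
  Read 'b': matches stack top 'b' => pop. Stack: (empty)
  Read 'a': push. Stack: a
  Read 'a': matches stack top 'a' => pop. Stack: (empty)
  Read 'a': push. Stack: a
  Read 'b': push. Stack: ab
Final stack: "ab" (length 2)

2


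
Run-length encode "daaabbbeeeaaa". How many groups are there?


Input: daaabbbeeeaaa
Scanning for consecutive runs:
  Group 1: 'd' x 1 (positions 0-0)
  Group 2: 'a' x 3 (positions 1-3)
  Group 3: 'b' x 3 (positions 4-6)
  Group 4: 'e' x 3 (positions 7-9)
  Group 5: 'a' x 3 (positions 10-12)
Total groups: 5

5


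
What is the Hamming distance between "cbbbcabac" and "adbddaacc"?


Comparing "cbbbcabac" and "adbddaacc" position by position:
  Position 0: 'c' vs 'a' => differ
  Position 1: 'b' vs 'd' => differ
  Position 2: 'b' vs 'b' => same
  Position 3: 'b' vs 'd' => differ
  Position 4: 'c' vs 'd' => differ
  Position 5: 'a' vs 'a' => same
  Position 6: 'b' vs 'a' => differ
  Position 7: 'a' vs 'c' => differ
  Position 8: 'c' vs 'c' => same
Total differences (Hamming distance): 6

6


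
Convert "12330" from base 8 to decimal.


Input: "12330" in base 8
Positional expansion:
  Digit '1' (value 1) x 8^4 = 4096
  Digit '2' (value 2) x 8^3 = 1024
  Digit '3' (value 3) x 8^2 = 192
  Digit '3' (value 3) x 8^1 = 24
  Digit '0' (value 0) x 8^0 = 0
Sum = 5336

5336


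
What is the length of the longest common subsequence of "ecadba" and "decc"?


LCS of "ecadba" and "decc"
DP table:
           d    e    c    c
      0    0    0    0    0
  e   0    0    1    1    1
  c   0    0    1    2    2
  a   0    0    1    2    2
  d   0    1    1    2    2
  b   0    1    1    2    2
  a   0    1    1    2    2
LCS length = dp[6][4] = 2

2


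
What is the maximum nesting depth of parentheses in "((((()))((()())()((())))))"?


Input: "((((()))((()())()((())))))"
Tracking depth:
  Position 0 '(': depth becomes 1
  Position 1 '(': depth becomes 2
  Position 2 '(': depth becomes 3
  Position 3 '(': depth becomes 4
  Position 4 '(': depth becomes 5
  Position 5 ')': depth becomes 4
  Position 6 ')': depth becomes 3
  Position 7 ')': depth becomes 2
  Position 8 '(': depth becomes 3
  Position 9 '(': depth becomes 4
  Position 10 '(': depth becomes 5
  Position 11 ')': depth becomes 4
  Position 12 '(': depth becomes 5
  Position 13 ')': depth becomes 4
  Position 14 ')': depth becomes 3
  Position 15 '(': depth becomes 4
  Position 16 ')': depth becomes 3
  Position 17 '(': depth becomes 4
  Position 18 '(': depth becomes 5
  Position 19 '(': depth becomes 6
  Position 20 ')': depth becomes 5
  Position 21 ')': depth becomes 4
  Position 22 ')': depth becomes 3
  Position 23 ')': depth becomes 2
  Position 24 ')': depth becomes 1
  Position 25 ')': depth becomes 0
Maximum depth reached: 6

6


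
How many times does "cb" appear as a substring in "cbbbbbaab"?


Searching for "cb" in "cbbbbbaab"
Scanning each position:
  Position 0: "cb" => MATCH
  Position 1: "bb" => no
  Position 2: "bb" => no
  Position 3: "bb" => no
  Position 4: "bb" => no
  Position 5: "ba" => no
  Position 6: "aa" => no
  Position 7: "ab" => no
Total occurrences: 1

1


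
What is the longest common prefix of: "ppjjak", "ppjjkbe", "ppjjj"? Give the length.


Words: ppjjak, ppjjkbe, ppjjj
  Position 0: all 'p' => match
  Position 1: all 'p' => match
  Position 2: all 'j' => match
  Position 3: all 'j' => match
  Position 4: ('a', 'k', 'j') => mismatch, stop
LCP = "ppjj" (length 4)

4


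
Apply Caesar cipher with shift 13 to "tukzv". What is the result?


Caesar cipher: shift "tukzv" by 13
  't' (pos 19) + 13 = pos 6 = 'g'
  'u' (pos 20) + 13 = pos 7 = 'h'
  'k' (pos 10) + 13 = pos 23 = 'x'
  'z' (pos 25) + 13 = pos 12 = 'm'
  'v' (pos 21) + 13 = pos 8 = 'i'
Result: ghxmi

ghxmi


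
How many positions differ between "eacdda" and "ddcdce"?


Comparing "eacdda" and "ddcdce" position by position:
  Position 0: 'e' vs 'd' => DIFFER
  Position 1: 'a' vs 'd' => DIFFER
  Position 2: 'c' vs 'c' => same
  Position 3: 'd' vs 'd' => same
  Position 4: 'd' vs 'c' => DIFFER
  Position 5: 'a' vs 'e' => DIFFER
Positions that differ: 4

4


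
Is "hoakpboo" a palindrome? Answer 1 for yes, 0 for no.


Input: hoakpboo
Reversed: oobpkaoh
  Compare pos 0 ('h') with pos 7 ('o'): MISMATCH
  Compare pos 1 ('o') with pos 6 ('o'): match
  Compare pos 2 ('a') with pos 5 ('b'): MISMATCH
  Compare pos 3 ('k') with pos 4 ('p'): MISMATCH
Result: not a palindrome

0


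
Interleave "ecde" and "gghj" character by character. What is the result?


Interleaving "ecde" and "gghj":
  Position 0: 'e' from first, 'g' from second => "eg"
  Position 1: 'c' from first, 'g' from second => "cg"
  Position 2: 'd' from first, 'h' from second => "dh"
  Position 3: 'e' from first, 'j' from second => "ej"
Result: egcgdhej

egcgdhej


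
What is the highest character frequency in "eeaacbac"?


Input: eeaacbac
Character counts:
  'a': 3
  'b': 1
  'c': 2
  'e': 2
Maximum frequency: 3

3


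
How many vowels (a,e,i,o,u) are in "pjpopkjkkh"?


Input: pjpopkjkkh
Checking each character:
  'p' at position 0: consonant
  'j' at position 1: consonant
  'p' at position 2: consonant
  'o' at position 3: vowel (running total: 1)
  'p' at position 4: consonant
  'k' at position 5: consonant
  'j' at position 6: consonant
  'k' at position 7: consonant
  'k' at position 8: consonant
  'h' at position 9: consonant
Total vowels: 1

1


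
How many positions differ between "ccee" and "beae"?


Comparing "ccee" and "beae" position by position:
  Position 0: 'c' vs 'b' => DIFFER
  Position 1: 'c' vs 'e' => DIFFER
  Position 2: 'e' vs 'a' => DIFFER
  Position 3: 'e' vs 'e' => same
Positions that differ: 3

3


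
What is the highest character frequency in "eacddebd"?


Input: eacddebd
Character counts:
  'a': 1
  'b': 1
  'c': 1
  'd': 3
  'e': 2
Maximum frequency: 3

3


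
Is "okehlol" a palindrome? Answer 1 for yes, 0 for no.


Input: okehlol
Reversed: lolheko
  Compare pos 0 ('o') with pos 6 ('l'): MISMATCH
  Compare pos 1 ('k') with pos 5 ('o'): MISMATCH
  Compare pos 2 ('e') with pos 4 ('l'): MISMATCH
Result: not a palindrome

0


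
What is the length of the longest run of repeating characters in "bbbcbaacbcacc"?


Input: "bbbcbaacbcacc"
Scanning for longest run:
  Position 1 ('b'): continues run of 'b', length=2
  Position 2 ('b'): continues run of 'b', length=3
  Position 3 ('c'): new char, reset run to 1
  Position 4 ('b'): new char, reset run to 1
  Position 5 ('a'): new char, reset run to 1
  Position 6 ('a'): continues run of 'a', length=2
  Position 7 ('c'): new char, reset run to 1
  Position 8 ('b'): new char, reset run to 1
  Position 9 ('c'): new char, reset run to 1
  Position 10 ('a'): new char, reset run to 1
  Position 11 ('c'): new char, reset run to 1
  Position 12 ('c'): continues run of 'c', length=2
Longest run: 'b' with length 3

3


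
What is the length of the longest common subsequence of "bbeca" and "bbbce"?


LCS of "bbeca" and "bbbce"
DP table:
           b    b    b    c    e
      0    0    0    0    0    0
  b   0    1    1    1    1    1
  b   0    1    2    2    2    2
  e   0    1    2    2    2    3
  c   0    1    2    2    3    3
  a   0    1    2    2    3    3
LCS length = dp[5][5] = 3

3


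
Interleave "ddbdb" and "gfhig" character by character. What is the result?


Interleaving "ddbdb" and "gfhig":
  Position 0: 'd' from first, 'g' from second => "dg"
  Position 1: 'd' from first, 'f' from second => "df"
  Position 2: 'b' from first, 'h' from second => "bh"
  Position 3: 'd' from first, 'i' from second => "di"
  Position 4: 'b' from first, 'g' from second => "bg"
Result: dgdfbhdibg

dgdfbhdibg


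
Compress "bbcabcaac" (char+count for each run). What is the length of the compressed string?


Input: bbcabcaac
Runs:
  'b' x 2 => "b2"
  'c' x 1 => "c1"
  'a' x 1 => "a1"
  'b' x 1 => "b1"
  'c' x 1 => "c1"
  'a' x 2 => "a2"
  'c' x 1 => "c1"
Compressed: "b2c1a1b1c1a2c1"
Compressed length: 14

14


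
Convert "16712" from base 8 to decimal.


Input: "16712" in base 8
Positional expansion:
  Digit '1' (value 1) x 8^4 = 4096
  Digit '6' (value 6) x 8^3 = 3072
  Digit '7' (value 7) x 8^2 = 448
  Digit '1' (value 1) x 8^1 = 8
  Digit '2' (value 2) x 8^0 = 2
Sum = 7626

7626


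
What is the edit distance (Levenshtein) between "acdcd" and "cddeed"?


Computing edit distance: "acdcd" -> "cddeed"
DP table:
           c    d    d    e    e    d
      0    1    2    3    4    5    6
  a   1    1    2    3    4    5    6
  c   2    1    2    3    4    5    6
  d   3    2    1    2    3    4    5
  c   4    3    2    2    3    4    5
  d   5    4    3    2    3    4    4
Edit distance = dp[5][6] = 4

4


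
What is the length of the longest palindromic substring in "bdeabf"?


Input: "bdeabf"
Checking substrings for palindromes:
  No multi-char palindromic substrings found
Longest palindromic substring: "b" with length 1

1


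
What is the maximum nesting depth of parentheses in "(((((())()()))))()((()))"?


Input: "(((((())()()))))()((()))"
Tracking depth:
  Position 0 '(': depth becomes 1
  Position 1 '(': depth becomes 2
  Position 2 '(': depth becomes 3
  Position 3 '(': depth becomes 4
  Position 4 '(': depth becomes 5
  Position 5 '(': depth becomes 6
  Position 6 ')': depth becomes 5
  Position 7 ')': depth becomes 4
  Position 8 '(': depth becomes 5
  Position 9 ')': depth becomes 4
  Position 10 '(': depth becomes 5
  Position 11 ')': depth becomes 4
  Position 12 ')': depth becomes 3
  Position 13 ')': depth becomes 2
  Position 14 ')': depth becomes 1
  Position 15 ')': depth becomes 0
  Position 16 '(': depth becomes 1
  Position 17 ')': depth becomes 0
  Position 18 '(': depth becomes 1
  Position 19 '(': depth becomes 2
  Position 20 '(': depth becomes 3
  Position 21 ')': depth becomes 2
  Position 22 ')': depth becomes 1
  Position 23 ')': depth becomes 0
Maximum depth reached: 6

6


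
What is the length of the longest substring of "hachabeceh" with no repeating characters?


Input: "hachabeceh"
Sliding window (track last position of each char):
  Position 0 ('h'): window [0,0] length 1 -- new best
  Position 1 ('a'): window [0,1] length 2 -- new best
  Position 2 ('c'): window [0,2] length 3 -- new best
  Position 3 ('h'): repeat (last at 0), move window start to 1
  Position 3 ('h'): window [1,3] length 3
  Position 4 ('a'): repeat (last at 1), move window start to 2
  Position 4 ('a'): window [2,4] length 3
  Position 5 ('b'): window [2,5] length 4 -- new best
  Position 6 ('e'): window [2,6] length 5 -- new best
  Position 7 ('c'): repeat (last at 2), move window start to 3
  Position 7 ('c'): window [3,7] length 5
  Position 8 ('e'): repeat (last at 6), move window start to 7
  Position 8 ('e'): window [7,8] length 2
  Position 9 ('h'): window [7,9] length 3
Longest substring with no repeats: "chabe" with length 5

5


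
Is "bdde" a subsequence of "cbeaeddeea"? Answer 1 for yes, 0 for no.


Check if "bdde" is a subsequence of "cbeaeddeea"
Greedy scan:
  Position 0 ('c'): no match needed
  Position 1 ('b'): matches sub[0] = 'b'
  Position 2 ('e'): no match needed
  Position 3 ('a'): no match needed
  Position 4 ('e'): no match needed
  Position 5 ('d'): matches sub[1] = 'd'
  Position 6 ('d'): matches sub[2] = 'd'
  Position 7 ('e'): matches sub[3] = 'e'
  Position 8 ('e'): no match needed
  Position 9 ('a'): no match needed
All 4 characters matched => is a subsequence

1


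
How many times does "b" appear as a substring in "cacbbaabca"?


Searching for "b" in "cacbbaabca"
Scanning each position:
  Position 0: "c" => no
  Position 1: "a" => no
  Position 2: "c" => no
  Position 3: "b" => MATCH
  Position 4: "b" => MATCH
  Position 5: "a" => no
  Position 6: "a" => no
  Position 7: "b" => MATCH
  Position 8: "c" => no
  Position 9: "a" => no
Total occurrences: 3

3


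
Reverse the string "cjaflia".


Input: cjaflia
Reading characters right to left:
  Position 6: 'a'
  Position 5: 'i'
  Position 4: 'l'
  Position 3: 'f'
  Position 2: 'a'
  Position 1: 'j'
  Position 0: 'c'
Reversed: ailfajc

ailfajc


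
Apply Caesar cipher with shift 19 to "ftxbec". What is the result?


Caesar cipher: shift "ftxbec" by 19
  'f' (pos 5) + 19 = pos 24 = 'y'
  't' (pos 19) + 19 = pos 12 = 'm'
  'x' (pos 23) + 19 = pos 16 = 'q'
  'b' (pos 1) + 19 = pos 20 = 'u'
  'e' (pos 4) + 19 = pos 23 = 'x'
  'c' (pos 2) + 19 = pos 21 = 'v'
Result: ymquxv

ymquxv


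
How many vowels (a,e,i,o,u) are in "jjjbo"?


Input: jjjbo
Checking each character:
  'j' at position 0: consonant
  'j' at position 1: consonant
  'j' at position 2: consonant
  'b' at position 3: consonant
  'o' at position 4: vowel (running total: 1)
Total vowels: 1

1


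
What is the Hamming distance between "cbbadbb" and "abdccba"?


Comparing "cbbadbb" and "abdccba" position by position:
  Position 0: 'c' vs 'a' => differ
  Position 1: 'b' vs 'b' => same
  Position 2: 'b' vs 'd' => differ
  Position 3: 'a' vs 'c' => differ
  Position 4: 'd' vs 'c' => differ
  Position 5: 'b' vs 'b' => same
  Position 6: 'b' vs 'a' => differ
Total differences (Hamming distance): 5

5


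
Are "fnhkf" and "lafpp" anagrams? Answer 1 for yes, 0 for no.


Strings: "fnhkf", "lafpp"
Sorted first:  ffhkn
Sorted second: aflpp
Differ at position 0: 'f' vs 'a' => not anagrams

0


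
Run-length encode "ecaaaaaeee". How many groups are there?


Input: ecaaaaaeee
Scanning for consecutive runs:
  Group 1: 'e' x 1 (positions 0-0)
  Group 2: 'c' x 1 (positions 1-1)
  Group 3: 'a' x 5 (positions 2-6)
  Group 4: 'e' x 3 (positions 7-9)
Total groups: 4

4


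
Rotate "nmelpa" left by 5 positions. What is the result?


Input: "nmelpa", rotate left by 5
First 5 characters: "nmelp"
Remaining characters: "a"
Concatenate remaining + first: "a" + "nmelp" = "anmelp"

anmelp


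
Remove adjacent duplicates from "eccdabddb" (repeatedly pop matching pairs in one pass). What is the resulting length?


Input: eccdabddb
Stack-based adjacent duplicate removal:
  Read 'e': push. Stack: e
  Read 'c': push. Stack: ec
  Read 'c': matches stack top 'c' => pop. Stack: e
  Read 'd': push. Stack: ed
  Read 'a': push. Stack: eda
  Read 'b': push. Stack: edab
  Read 'd': push. Stack: edabd
  Read 'd': matches stack top 'd' => pop. Stack: edab
  Read 'b': matches stack top 'b' => pop. Stack: eda
Final stack: "eda" (length 3)

3


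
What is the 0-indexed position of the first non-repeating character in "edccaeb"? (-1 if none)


Input: edccaeb
Character frequencies:
  'a': 1
  'b': 1
  'c': 2
  'd': 1
  'e': 2
Scanning left to right for freq == 1:
  Position 0 ('e'): freq=2, skip
  Position 1 ('d'): unique! => answer = 1

1


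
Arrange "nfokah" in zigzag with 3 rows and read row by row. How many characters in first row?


Zigzag "nfokah" into 3 rows:
Placing characters:
  'n' => row 0
  'f' => row 1
  'o' => row 2
  'k' => row 1
  'a' => row 0
  'h' => row 1
Rows:
  Row 0: "na"
  Row 1: "fkh"
  Row 2: "o"
First row length: 2

2


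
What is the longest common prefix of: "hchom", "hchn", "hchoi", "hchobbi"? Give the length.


Words: hchom, hchn, hchoi, hchobbi
  Position 0: all 'h' => match
  Position 1: all 'c' => match
  Position 2: all 'h' => match
  Position 3: ('o', 'n', 'o', 'o') => mismatch, stop
LCP = "hch" (length 3)

3


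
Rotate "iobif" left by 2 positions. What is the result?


Input: "iobif", rotate left by 2
First 2 characters: "io"
Remaining characters: "bif"
Concatenate remaining + first: "bif" + "io" = "bifio"

bifio


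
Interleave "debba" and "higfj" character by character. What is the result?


Interleaving "debba" and "higfj":
  Position 0: 'd' from first, 'h' from second => "dh"
  Position 1: 'e' from first, 'i' from second => "ei"
  Position 2: 'b' from first, 'g' from second => "bg"
  Position 3: 'b' from first, 'f' from second => "bf"
  Position 4: 'a' from first, 'j' from second => "aj"
Result: dheibgbfaj

dheibgbfaj


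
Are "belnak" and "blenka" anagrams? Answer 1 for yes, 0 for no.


Strings: "belnak", "blenka"
Sorted first:  abekln
Sorted second: abekln
Sorted forms match => anagrams

1


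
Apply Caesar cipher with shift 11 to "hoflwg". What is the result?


Caesar cipher: shift "hoflwg" by 11
  'h' (pos 7) + 11 = pos 18 = 's'
  'o' (pos 14) + 11 = pos 25 = 'z'
  'f' (pos 5) + 11 = pos 16 = 'q'
  'l' (pos 11) + 11 = pos 22 = 'w'
  'w' (pos 22) + 11 = pos 7 = 'h'
  'g' (pos 6) + 11 = pos 17 = 'r'
Result: szqwhr

szqwhr


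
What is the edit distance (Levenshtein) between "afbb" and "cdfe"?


Computing edit distance: "afbb" -> "cdfe"
DP table:
           c    d    f    e
      0    1    2    3    4
  a   1    1    2    3    4
  f   2    2    2    2    3
  b   3    3    3    3    3
  b   4    4    4    4    4
Edit distance = dp[4][4] = 4

4


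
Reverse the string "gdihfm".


Input: gdihfm
Reading characters right to left:
  Position 5: 'm'
  Position 4: 'f'
  Position 3: 'h'
  Position 2: 'i'
  Position 1: 'd'
  Position 0: 'g'
Reversed: mfhidg

mfhidg


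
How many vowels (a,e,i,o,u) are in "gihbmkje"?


Input: gihbmkje
Checking each character:
  'g' at position 0: consonant
  'i' at position 1: vowel (running total: 1)
  'h' at position 2: consonant
  'b' at position 3: consonant
  'm' at position 4: consonant
  'k' at position 5: consonant
  'j' at position 6: consonant
  'e' at position 7: vowel (running total: 2)
Total vowels: 2

2


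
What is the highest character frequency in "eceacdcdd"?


Input: eceacdcdd
Character counts:
  'a': 1
  'c': 3
  'd': 3
  'e': 2
Maximum frequency: 3

3


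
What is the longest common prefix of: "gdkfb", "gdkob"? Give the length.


Words: gdkfb, gdkob
  Position 0: all 'g' => match
  Position 1: all 'd' => match
  Position 2: all 'k' => match
  Position 3: ('f', 'o') => mismatch, stop
LCP = "gdk" (length 3)

3


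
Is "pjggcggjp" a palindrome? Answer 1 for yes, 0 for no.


Input: pjggcggjp
Reversed: pjggcggjp
  Compare pos 0 ('p') with pos 8 ('p'): match
  Compare pos 1 ('j') with pos 7 ('j'): match
  Compare pos 2 ('g') with pos 6 ('g'): match
  Compare pos 3 ('g') with pos 5 ('g'): match
Result: palindrome

1


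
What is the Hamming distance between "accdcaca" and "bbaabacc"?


Comparing "accdcaca" and "bbaabacc" position by position:
  Position 0: 'a' vs 'b' => differ
  Position 1: 'c' vs 'b' => differ
  Position 2: 'c' vs 'a' => differ
  Position 3: 'd' vs 'a' => differ
  Position 4: 'c' vs 'b' => differ
  Position 5: 'a' vs 'a' => same
  Position 6: 'c' vs 'c' => same
  Position 7: 'a' vs 'c' => differ
Total differences (Hamming distance): 6

6


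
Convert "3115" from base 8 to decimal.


Input: "3115" in base 8
Positional expansion:
  Digit '3' (value 3) x 8^3 = 1536
  Digit '1' (value 1) x 8^2 = 64
  Digit '1' (value 1) x 8^1 = 8
  Digit '5' (value 5) x 8^0 = 5
Sum = 1613

1613


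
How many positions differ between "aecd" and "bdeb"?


Comparing "aecd" and "bdeb" position by position:
  Position 0: 'a' vs 'b' => DIFFER
  Position 1: 'e' vs 'd' => DIFFER
  Position 2: 'c' vs 'e' => DIFFER
  Position 3: 'd' vs 'b' => DIFFER
Positions that differ: 4

4


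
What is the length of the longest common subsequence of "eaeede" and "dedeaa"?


LCS of "eaeede" and "dedeaa"
DP table:
           d    e    d    e    a    a
      0    0    0    0    0    0    0
  e   0    0    1    1    1    1    1
  a   0    0    1    1    1    2    2
  e   0    0    1    1    2    2    2
  e   0    0    1    1    2    2    2
  d   0    1    1    2    2    2    2
  e   0    1    2    2    3    3    3
LCS length = dp[6][6] = 3

3


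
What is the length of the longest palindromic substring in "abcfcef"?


Input: "abcfcef"
Checking substrings for palindromes:
  [2:5] "cfc" (len 3) => palindrome
Longest palindromic substring: "cfc" with length 3

3


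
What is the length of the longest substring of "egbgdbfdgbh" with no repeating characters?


Input: "egbgdbfdgbh"
Sliding window (track last position of each char):
  Position 0 ('e'): window [0,0] length 1 -- new best
  Position 1 ('g'): window [0,1] length 2 -- new best
  Position 2 ('b'): window [0,2] length 3 -- new best
  Position 3 ('g'): repeat (last at 1), move window start to 2
  Position 3 ('g'): window [2,3] length 2
  Position 4 ('d'): window [2,4] length 3
  Position 5 ('b'): repeat (last at 2), move window start to 3
  Position 5 ('b'): window [3,5] length 3
  Position 6 ('f'): window [3,6] length 4 -- new best
  Position 7 ('d'): repeat (last at 4), move window start to 5
  Position 7 ('d'): window [5,7] length 3
  Position 8 ('g'): window [5,8] length 4
  Position 9 ('b'): repeat (last at 5), move window start to 6
  Position 9 ('b'): window [6,9] length 4
  Position 10 ('h'): window [6,10] length 5 -- new best
Longest substring with no repeats: "fdgbh" with length 5

5


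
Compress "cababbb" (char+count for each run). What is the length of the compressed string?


Input: cababbb
Runs:
  'c' x 1 => "c1"
  'a' x 1 => "a1"
  'b' x 1 => "b1"
  'a' x 1 => "a1"
  'b' x 3 => "b3"
Compressed: "c1a1b1a1b3"
Compressed length: 10

10


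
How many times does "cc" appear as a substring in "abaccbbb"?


Searching for "cc" in "abaccbbb"
Scanning each position:
  Position 0: "ab" => no
  Position 1: "ba" => no
  Position 2: "ac" => no
  Position 3: "cc" => MATCH
  Position 4: "cb" => no
  Position 5: "bb" => no
  Position 6: "bb" => no
Total occurrences: 1

1


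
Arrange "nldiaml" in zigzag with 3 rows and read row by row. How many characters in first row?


Zigzag "nldiaml" into 3 rows:
Placing characters:
  'n' => row 0
  'l' => row 1
  'd' => row 2
  'i' => row 1
  'a' => row 0
  'm' => row 1
  'l' => row 2
Rows:
  Row 0: "na"
  Row 1: "lim"
  Row 2: "dl"
First row length: 2

2


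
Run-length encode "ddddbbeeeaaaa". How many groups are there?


Input: ddddbbeeeaaaa
Scanning for consecutive runs:
  Group 1: 'd' x 4 (positions 0-3)
  Group 2: 'b' x 2 (positions 4-5)
  Group 3: 'e' x 3 (positions 6-8)
  Group 4: 'a' x 4 (positions 9-12)
Total groups: 4

4


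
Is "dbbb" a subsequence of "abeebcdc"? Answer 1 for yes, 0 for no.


Check if "dbbb" is a subsequence of "abeebcdc"
Greedy scan:
  Position 0 ('a'): no match needed
  Position 1 ('b'): no match needed
  Position 2 ('e'): no match needed
  Position 3 ('e'): no match needed
  Position 4 ('b'): no match needed
  Position 5 ('c'): no match needed
  Position 6 ('d'): matches sub[0] = 'd'
  Position 7 ('c'): no match needed
Only matched 1/4 characters => not a subsequence

0


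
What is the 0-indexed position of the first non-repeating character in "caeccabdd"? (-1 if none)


Input: caeccabdd
Character frequencies:
  'a': 2
  'b': 1
  'c': 3
  'd': 2
  'e': 1
Scanning left to right for freq == 1:
  Position 0 ('c'): freq=3, skip
  Position 1 ('a'): freq=2, skip
  Position 2 ('e'): unique! => answer = 2

2


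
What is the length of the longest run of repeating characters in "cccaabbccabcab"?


Input: "cccaabbccabcab"
Scanning for longest run:
  Position 1 ('c'): continues run of 'c', length=2
  Position 2 ('c'): continues run of 'c', length=3
  Position 3 ('a'): new char, reset run to 1
  Position 4 ('a'): continues run of 'a', length=2
  Position 5 ('b'): new char, reset run to 1
  Position 6 ('b'): continues run of 'b', length=2
  Position 7 ('c'): new char, reset run to 1
  Position 8 ('c'): continues run of 'c', length=2
  Position 9 ('a'): new char, reset run to 1
  Position 10 ('b'): new char, reset run to 1
  Position 11 ('c'): new char, reset run to 1
  Position 12 ('a'): new char, reset run to 1
  Position 13 ('b'): new char, reset run to 1
Longest run: 'c' with length 3

3


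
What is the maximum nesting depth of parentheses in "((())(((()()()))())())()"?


Input: "((())(((()()()))())())()"
Tracking depth:
  Position 0 '(': depth becomes 1
  Position 1 '(': depth becomes 2
  Position 2 '(': depth becomes 3
  Position 3 ')': depth becomes 2
  Position 4 ')': depth becomes 1
  Position 5 '(': depth becomes 2
  Position 6 '(': depth becomes 3
  Position 7 '(': depth becomes 4
  Position 8 '(': depth becomes 5
  Position 9 ')': depth becomes 4
  Position 10 '(': depth becomes 5
  Position 11 ')': depth becomes 4
  Position 12 '(': depth becomes 5
  Position 13 ')': depth becomes 4
  Position 14 ')': depth becomes 3
  Position 15 ')': depth becomes 2
  Position 16 '(': depth becomes 3
  Position 17 ')': depth becomes 2
  Position 18 ')': depth becomes 1
  Position 19 '(': depth becomes 2
  Position 20 ')': depth becomes 1
  Position 21 ')': depth becomes 0
  Position 22 '(': depth becomes 1
  Position 23 ')': depth becomes 0
Maximum depth reached: 5

5


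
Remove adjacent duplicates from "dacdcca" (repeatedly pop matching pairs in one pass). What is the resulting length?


Input: dacdcca
Stack-based adjacent duplicate removal:
  Read 'd': push. Stack: d
  Read 'a': push. Stack: da
  Read 'c': push. Stack: dac
  Read 'd': push. Stack: dacd
  Read 'c': push. Stack: dacdc
  Read 'c': matches stack top 'c' => pop. Stack: dacd
  Read 'a': push. Stack: dacda
Final stack: "dacda" (length 5)

5
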